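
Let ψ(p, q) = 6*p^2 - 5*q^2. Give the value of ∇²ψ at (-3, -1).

∂²ψ/∂p² = 12
∂²ψ/∂q² = -10
∇²ψ = 2
At (-3, -1): 2.

2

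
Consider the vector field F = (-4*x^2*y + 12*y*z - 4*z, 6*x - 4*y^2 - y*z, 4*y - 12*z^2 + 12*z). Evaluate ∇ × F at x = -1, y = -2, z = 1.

(∇×F)₁ = ∂F₃/∂y − ∂F₂/∂z = y + 4
(∇×F)₂ = ∂F₁/∂z − ∂F₃/∂x = 12*y - 4
(∇×F)₃ = ∂F₂/∂x − ∂F₁/∂y = 4*x^2 - 12*z + 6
∇×F = (y + 4, 12*y - 4, 4*x^2 - 12*z + 6)
At (-1, -2, 1): (2, -28, -2).

(2, -28, -2)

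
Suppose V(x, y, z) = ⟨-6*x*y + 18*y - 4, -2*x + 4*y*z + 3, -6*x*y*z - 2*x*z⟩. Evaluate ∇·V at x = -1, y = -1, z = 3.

14

∂V₁/∂x = -6*y
∂V₂/∂y = 4*z
∂V₃/∂z = -6*x*y - 2*x
∇·V = -6*x*y - 2*x - 6*y + 4*z
At (-1, -1, 3): 14.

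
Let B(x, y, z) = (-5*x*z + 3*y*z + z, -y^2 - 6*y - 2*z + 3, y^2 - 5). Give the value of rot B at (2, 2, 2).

(6, -3, -6)

(∇×B)₁ = ∂B₃/∂y − ∂B₂/∂z = 2*y + 2
(∇×B)₂ = ∂B₁/∂z − ∂B₃/∂x = -5*x + 3*y + 1
(∇×B)₃ = ∂B₂/∂x − ∂B₁/∂y = -3*z
∇×B = (2*y + 2, -5*x + 3*y + 1, -3*z)
At (2, 2, 2): (6, -3, -6).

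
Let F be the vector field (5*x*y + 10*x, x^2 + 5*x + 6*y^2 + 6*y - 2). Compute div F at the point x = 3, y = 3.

67

∂F₁/∂x = 5*y + 10
∂F₂/∂y = 12*y + 6
∇·F = 17*y + 16
At (3, 3): 67.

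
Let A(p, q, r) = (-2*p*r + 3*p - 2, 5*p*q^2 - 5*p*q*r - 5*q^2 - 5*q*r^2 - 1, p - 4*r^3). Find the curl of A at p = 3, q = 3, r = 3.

(∇×A)₁ = ∂A₃/∂q − ∂A₂/∂r = 5*p*q + 10*q*r
(∇×A)₂ = ∂A₁/∂r − ∂A₃/∂p = -2*p - 1
(∇×A)₃ = ∂A₂/∂p − ∂A₁/∂q = 5*q^2 - 5*q*r
∇×A = (5*p*q + 10*q*r, -2*p - 1, 5*q^2 - 5*q*r)
At (3, 3, 3): (135, -7, 0).

(135, -7, 0)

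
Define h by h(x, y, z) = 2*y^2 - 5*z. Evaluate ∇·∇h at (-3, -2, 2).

4

∂²h/∂x² = 0
∂²h/∂y² = 4
∂²h/∂z² = 0
∇²h = 4
At (-3, -2, 2): 4.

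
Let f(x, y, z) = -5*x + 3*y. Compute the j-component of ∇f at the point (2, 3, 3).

3

(∇f)_2 = ∂f/∂y = 3
At (2, 3, 3): 3.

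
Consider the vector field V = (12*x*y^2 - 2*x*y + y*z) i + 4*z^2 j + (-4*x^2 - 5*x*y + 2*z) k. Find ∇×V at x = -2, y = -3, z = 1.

(∇×V)₁ = ∂V₃/∂y − ∂V₂/∂z = -5*x - 8*z
(∇×V)₂ = ∂V₁/∂z − ∂V₃/∂x = 8*x + 6*y
(∇×V)₃ = ∂V₂/∂x − ∂V₁/∂y = -24*x*y + 2*x - z
∇×V = (-5*x - 8*z, 8*x + 6*y, -24*x*y + 2*x - z)
At (-2, -3, 1): (2, -34, -149).

(2, -34, -149)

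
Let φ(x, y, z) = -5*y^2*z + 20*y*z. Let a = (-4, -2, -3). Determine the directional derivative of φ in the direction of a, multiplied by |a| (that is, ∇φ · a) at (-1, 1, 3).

-105

∂φ/∂x = 0
∂φ/∂y = -10*y*z + 20*z
∂φ/∂z = -5*y^2 + 20*y
∇φ at (-1, 1, 3) = (0, 30, 15)
∇φ · a = (0)(-4) + (30)(-2) + (15)(-3) = -105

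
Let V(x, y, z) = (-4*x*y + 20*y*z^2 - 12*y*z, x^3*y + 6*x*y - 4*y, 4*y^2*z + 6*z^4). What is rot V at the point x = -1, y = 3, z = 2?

(∇×V)₁ = ∂V₃/∂y − ∂V₂/∂z = 8*y*z
(∇×V)₂ = ∂V₁/∂z − ∂V₃/∂x = 40*y*z - 12*y
(∇×V)₃ = ∂V₂/∂x − ∂V₁/∂y = 3*x^2*y + 4*x + 6*y - 20*z^2 + 12*z
∇×V = (8*y*z, 40*y*z - 12*y, 3*x^2*y + 4*x + 6*y - 20*z^2 + 12*z)
At (-1, 3, 2): (48, 204, -33).

(48, 204, -33)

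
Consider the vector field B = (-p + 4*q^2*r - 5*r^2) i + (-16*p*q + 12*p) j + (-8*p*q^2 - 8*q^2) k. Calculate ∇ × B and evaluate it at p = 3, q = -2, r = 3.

(∇×B)₁ = ∂B₃/∂q − ∂B₂/∂r = -16*p*q - 16*q
(∇×B)₂ = ∂B₁/∂r − ∂B₃/∂p = 12*q^2 - 10*r
(∇×B)₃ = ∂B₂/∂p − ∂B₁/∂q = -8*q*r - 16*q + 12
∇×B = (-16*p*q - 16*q, 12*q^2 - 10*r, -8*q*r - 16*q + 12)
At (3, -2, 3): (128, 18, 92).

(128, 18, 92)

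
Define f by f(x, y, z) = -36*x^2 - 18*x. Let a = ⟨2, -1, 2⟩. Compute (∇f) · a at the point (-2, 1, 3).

252

∂f/∂x = -72*x - 18
∂f/∂y = 0
∂f/∂z = 0
∇f at (-2, 1, 3) = (126, 0, 0)
∇f · a = (126)(2) + (0)(-1) + (0)(2) = 252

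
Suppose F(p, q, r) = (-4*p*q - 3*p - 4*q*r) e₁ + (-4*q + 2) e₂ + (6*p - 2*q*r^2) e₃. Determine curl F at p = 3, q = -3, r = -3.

(∇×F)₁ = ∂F₃/∂q − ∂F₂/∂r = -2*r^2
(∇×F)₂ = ∂F₁/∂r − ∂F₃/∂p = -4*q - 6
(∇×F)₃ = ∂F₂/∂p − ∂F₁/∂q = 4*p + 4*r
∇×F = (-2*r^2, -4*q - 6, 4*p + 4*r)
At (3, -3, -3): (-18, 6, 0).

(-18, 6, 0)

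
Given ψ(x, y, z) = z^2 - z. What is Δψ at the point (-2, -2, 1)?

∂²ψ/∂x² = 0
∂²ψ/∂y² = 0
∂²ψ/∂z² = 2
∇²ψ = 2
At (-2, -2, 1): 2.

2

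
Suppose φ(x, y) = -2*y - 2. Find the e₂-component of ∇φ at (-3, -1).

-2

(∇φ)_2 = ∂φ/∂y = -2
At (-3, -1): -2.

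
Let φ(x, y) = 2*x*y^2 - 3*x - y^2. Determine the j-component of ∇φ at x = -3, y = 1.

(∇φ)_2 = ∂φ/∂y = 4*x*y - 2*y
At (-3, 1): -14.

-14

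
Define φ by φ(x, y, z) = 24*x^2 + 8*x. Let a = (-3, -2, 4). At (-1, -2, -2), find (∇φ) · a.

120

∂φ/∂x = 48*x + 8
∂φ/∂y = 0
∂φ/∂z = 0
∇φ at (-1, -2, -2) = (-40, 0, 0)
∇φ · a = (-40)(-3) + (0)(-2) + (0)(4) = 120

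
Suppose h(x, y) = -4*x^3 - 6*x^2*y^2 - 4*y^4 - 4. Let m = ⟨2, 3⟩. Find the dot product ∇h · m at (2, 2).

-960

∂h/∂x = -12*x^2 - 12*x*y^2
∂h/∂y = -12*x^2*y - 16*y^3
∇h at (2, 2) = (-144, -224)
∇h · m = (-144)(2) + (-224)(3) = -960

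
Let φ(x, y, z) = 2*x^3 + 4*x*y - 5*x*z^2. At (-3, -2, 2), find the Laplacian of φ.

-6

∂²φ/∂x² = 12*x
∂²φ/∂y² = 0
∂²φ/∂z² = -10*x
∇²φ = 2*x
At (-3, -2, 2): -6.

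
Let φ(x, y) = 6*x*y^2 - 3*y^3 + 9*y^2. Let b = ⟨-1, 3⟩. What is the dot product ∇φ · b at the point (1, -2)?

∂φ/∂x = 6*y^2
∂φ/∂y = 12*x*y - 9*y^2 + 18*y
∇φ at (1, -2) = (24, -96)
∇φ · b = (24)(-1) + (-96)(3) = -312

-312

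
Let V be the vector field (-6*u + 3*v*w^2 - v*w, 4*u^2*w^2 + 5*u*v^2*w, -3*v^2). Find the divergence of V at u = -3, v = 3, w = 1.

∂V₁/∂u = -6
∂V₂/∂v = 10*u*v*w
∂V₃/∂w = 0
∇·V = 10*u*v*w - 6
At (-3, 3, 1): -96.

-96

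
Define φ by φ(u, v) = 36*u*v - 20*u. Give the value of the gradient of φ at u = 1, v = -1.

∂φ/∂u = 36*v - 20
∂φ/∂v = 36*u
∇φ = (36*v - 20, 36*u)
At (1, -1): (-56, 36).

(-56, 36)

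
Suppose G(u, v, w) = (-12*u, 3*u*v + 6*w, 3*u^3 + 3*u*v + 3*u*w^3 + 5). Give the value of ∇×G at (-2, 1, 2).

(-12, -63, 3)

(∇×G)₁ = ∂G₃/∂v − ∂G₂/∂w = 3*u - 6
(∇×G)₂ = ∂G₁/∂w − ∂G₃/∂u = -9*u^2 - 3*v - 3*w^3
(∇×G)₃ = ∂G₂/∂u − ∂G₁/∂v = 3*v
∇×G = (3*u - 6, -9*u^2 - 3*v - 3*w^3, 3*v)
At (-2, 1, 2): (-12, -63, 3).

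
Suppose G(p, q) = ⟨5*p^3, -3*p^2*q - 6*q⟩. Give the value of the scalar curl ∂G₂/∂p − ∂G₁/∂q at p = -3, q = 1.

18

∂G₂/∂p = -6*p*q
∂G₁/∂q = 0
Scalar curl = -6*p*q
At (-3, 1): 18.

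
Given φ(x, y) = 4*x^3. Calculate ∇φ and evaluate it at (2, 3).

(48, 0)

∂φ/∂x = 12*x^2
∂φ/∂y = 0
∇φ = (12*x^2, 0)
At (2, 3): (48, 0).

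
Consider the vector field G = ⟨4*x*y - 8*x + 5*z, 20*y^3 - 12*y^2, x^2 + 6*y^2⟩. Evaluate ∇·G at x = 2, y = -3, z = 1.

∂G₁/∂x = 4*y - 8
∂G₂/∂y = 60*y^2 - 24*y
∂G₃/∂z = 0
∇·G = 60*y^2 - 20*y - 8
At (2, -3, 1): 592.

592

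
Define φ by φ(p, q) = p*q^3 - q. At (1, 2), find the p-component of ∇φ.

8

(∇φ)_1 = ∂φ/∂p = q^3
At (1, 2): 8.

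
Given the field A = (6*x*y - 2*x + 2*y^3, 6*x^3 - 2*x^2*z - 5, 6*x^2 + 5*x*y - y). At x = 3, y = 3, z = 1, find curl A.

(∇×A)₁ = ∂A₃/∂y − ∂A₂/∂z = 2*x^2 + 5*x - 1
(∇×A)₂ = ∂A₁/∂z − ∂A₃/∂x = -12*x - 5*y
(∇×A)₃ = ∂A₂/∂x − ∂A₁/∂y = 18*x^2 - 4*x*z - 6*x - 6*y^2
∇×A = (2*x^2 + 5*x - 1, -12*x - 5*y, 18*x^2 - 4*x*z - 6*x - 6*y^2)
At (3, 3, 1): (32, -51, 78).

(32, -51, 78)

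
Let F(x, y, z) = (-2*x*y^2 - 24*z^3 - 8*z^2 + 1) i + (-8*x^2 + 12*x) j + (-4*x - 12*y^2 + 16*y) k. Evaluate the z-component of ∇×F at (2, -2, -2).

-36

(∇×F)_3 = ∂F₂/∂x − ∂F₁/∂y
= -16*x + 12 − (-4*x*y)
= 4*x*y - 16*x + 12
At (2, -2, -2): -36.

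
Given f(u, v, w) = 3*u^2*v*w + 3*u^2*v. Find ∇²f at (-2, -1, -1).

∂²f/∂u² = 6*v*(w + 1)
∂²f/∂v² = 0
∂²f/∂w² = 0
∇²f = 6*v*w + 6*v
At (-2, -1, -1): 0.

0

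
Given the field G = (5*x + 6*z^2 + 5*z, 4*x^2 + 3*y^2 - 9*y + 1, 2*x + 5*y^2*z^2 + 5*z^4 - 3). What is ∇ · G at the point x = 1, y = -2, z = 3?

644

∂G₁/∂x = 5
∂G₂/∂y = 6*y - 9
∂G₃/∂z = 10*y^2*z + 20*z^3
∇·G = 10*y^2*z + 6*y + 20*z^3 - 4
At (1, -2, 3): 644.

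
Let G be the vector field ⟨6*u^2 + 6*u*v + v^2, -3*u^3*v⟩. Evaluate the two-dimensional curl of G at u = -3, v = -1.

∂G₂/∂u = -9*u^2*v
∂G₁/∂v = 6*u + 2*v
Scalar curl = -9*u^2*v - 6*u - 2*v
At (-3, -1): 101.

101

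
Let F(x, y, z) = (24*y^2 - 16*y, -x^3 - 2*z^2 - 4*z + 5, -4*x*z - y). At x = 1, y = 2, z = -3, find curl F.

(∇×F)₁ = ∂F₃/∂y − ∂F₂/∂z = 4*z + 3
(∇×F)₂ = ∂F₁/∂z − ∂F₃/∂x = 4*z
(∇×F)₃ = ∂F₂/∂x − ∂F₁/∂y = -3*x^2 - 48*y + 16
∇×F = (4*z + 3, 4*z, -3*x^2 - 48*y + 16)
At (1, 2, -3): (-9, -12, -83).

(-9, -12, -83)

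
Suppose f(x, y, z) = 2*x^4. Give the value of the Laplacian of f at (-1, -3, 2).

∂²f/∂x² = 24*x^2
∂²f/∂y² = 0
∂²f/∂z² = 0
∇²f = 24*x^2
At (-1, -3, 2): 24.

24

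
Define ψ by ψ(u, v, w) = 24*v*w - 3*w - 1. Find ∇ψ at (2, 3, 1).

∂ψ/∂u = 0
∂ψ/∂v = 24*w
∂ψ/∂w = 24*v - 3
∇ψ = (0, 24*w, 24*v - 3)
At (2, 3, 1): (0, 24, 69).

(0, 24, 69)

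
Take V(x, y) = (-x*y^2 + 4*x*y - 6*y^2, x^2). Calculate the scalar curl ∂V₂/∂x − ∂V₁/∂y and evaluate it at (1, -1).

∂V₂/∂x = 2*x
∂V₁/∂y = -2*x*y + 4*x - 12*y
Scalar curl = 2*x*y - 2*x + 12*y
At (1, -1): -16.

-16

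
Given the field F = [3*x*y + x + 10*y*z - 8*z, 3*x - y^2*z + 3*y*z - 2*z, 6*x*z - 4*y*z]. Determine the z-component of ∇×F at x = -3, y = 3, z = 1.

2

(∇×F)_3 = ∂F₂/∂x − ∂F₁/∂y
= 3 − (3*x + 10*z)
= -3*x - 10*z + 3
At (-3, 3, 1): 2.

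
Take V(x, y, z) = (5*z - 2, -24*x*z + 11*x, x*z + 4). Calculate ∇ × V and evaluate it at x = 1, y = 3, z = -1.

(∇×V)₁ = ∂V₃/∂y − ∂V₂/∂z = 24*x
(∇×V)₂ = ∂V₁/∂z − ∂V₃/∂x = -z + 5
(∇×V)₃ = ∂V₂/∂x − ∂V₁/∂y = -24*z + 11
∇×V = (24*x, -z + 5, -24*z + 11)
At (1, 3, -1): (24, 6, 35).

(24, 6, 35)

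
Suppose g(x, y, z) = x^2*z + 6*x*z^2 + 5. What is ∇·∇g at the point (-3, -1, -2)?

-40

∂²g/∂x² = 2*z
∂²g/∂y² = 0
∂²g/∂z² = 12*x
∇²g = 12*x + 2*z
At (-3, -1, -2): -40.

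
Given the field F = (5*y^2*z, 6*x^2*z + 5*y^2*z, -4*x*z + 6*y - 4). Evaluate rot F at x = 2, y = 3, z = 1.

(-63, 49, -6)

(∇×F)₁ = ∂F₃/∂y − ∂F₂/∂z = -6*x^2 - 5*y^2 + 6
(∇×F)₂ = ∂F₁/∂z − ∂F₃/∂x = 5*y^2 + 4*z
(∇×F)₃ = ∂F₂/∂x − ∂F₁/∂y = 12*x*z - 10*y*z
∇×F = (-6*x^2 - 5*y^2 + 6, 5*y^2 + 4*z, 12*x*z - 10*y*z)
At (2, 3, 1): (-63, 49, -6).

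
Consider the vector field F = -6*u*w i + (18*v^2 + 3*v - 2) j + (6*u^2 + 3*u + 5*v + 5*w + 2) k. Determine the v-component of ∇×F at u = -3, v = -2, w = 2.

51

(∇×F)_2 = ∂F₁/∂w − ∂F₃/∂u
= -6*u − (12*u + 3)
= -18*u - 3
At (-3, -2, 2): 51.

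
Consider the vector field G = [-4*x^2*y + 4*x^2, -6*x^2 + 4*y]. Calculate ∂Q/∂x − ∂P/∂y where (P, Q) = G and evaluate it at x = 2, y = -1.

-8

∂G₂/∂x = -12*x
∂G₁/∂y = -4*x^2
Scalar curl = 4*x^2 - 12*x
At (2, -1): -8.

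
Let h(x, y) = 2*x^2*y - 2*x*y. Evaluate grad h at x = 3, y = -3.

(-30, 12)

∂h/∂x = 4*x*y - 2*y
∂h/∂y = 2*x^2 - 2*x
∇h = (4*x*y - 2*y, 2*x^2 - 2*x)
At (3, -3): (-30, 12).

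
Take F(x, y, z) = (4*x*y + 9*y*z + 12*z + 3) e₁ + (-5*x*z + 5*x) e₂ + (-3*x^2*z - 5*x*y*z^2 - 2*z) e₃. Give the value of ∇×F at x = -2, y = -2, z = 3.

(80, -132, -29)

(∇×F)₁ = ∂F₃/∂y − ∂F₂/∂z = -5*x*z^2 + 5*x
(∇×F)₂ = ∂F₁/∂z − ∂F₃/∂x = 6*x*z + 5*y*z^2 + 9*y + 12
(∇×F)₃ = ∂F₂/∂x − ∂F₁/∂y = -4*x - 14*z + 5
∇×F = (-5*x*z^2 + 5*x, 6*x*z + 5*y*z^2 + 9*y + 12, -4*x - 14*z + 5)
At (-2, -2, 3): (80, -132, -29).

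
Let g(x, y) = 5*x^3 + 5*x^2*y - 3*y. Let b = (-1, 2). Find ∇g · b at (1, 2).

∂g/∂x = 15*x^2 + 10*x*y
∂g/∂y = 5*x^2 - 3
∇g at (1, 2) = (35, 2)
∇g · b = (35)(-1) + (2)(2) = -31

-31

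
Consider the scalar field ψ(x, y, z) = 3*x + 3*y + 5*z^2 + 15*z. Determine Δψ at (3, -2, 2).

10

∂²ψ/∂x² = 0
∂²ψ/∂y² = 0
∂²ψ/∂z² = 10
∇²ψ = 10
At (3, -2, 2): 10.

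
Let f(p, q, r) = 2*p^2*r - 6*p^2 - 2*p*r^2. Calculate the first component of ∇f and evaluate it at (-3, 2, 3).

(∇f)_1 = ∂f/∂p = 4*p*r - 12*p - 2*r^2
At (-3, 2, 3): -18.

-18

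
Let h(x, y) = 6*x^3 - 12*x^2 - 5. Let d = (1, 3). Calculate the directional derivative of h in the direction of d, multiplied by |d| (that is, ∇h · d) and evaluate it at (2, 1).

24

∂h/∂x = 18*x^2 - 24*x
∂h/∂y = 0
∇h at (2, 1) = (24, 0)
∇h · d = (24)(1) + (0)(3) = 24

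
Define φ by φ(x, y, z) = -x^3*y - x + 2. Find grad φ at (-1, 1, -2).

∂φ/∂x = -3*x^2*y - 1
∂φ/∂y = -x^3
∂φ/∂z = 0
∇φ = (-3*x^2*y - 1, -x^3, 0)
At (-1, 1, -2): (-4, 1, 0).

(-4, 1, 0)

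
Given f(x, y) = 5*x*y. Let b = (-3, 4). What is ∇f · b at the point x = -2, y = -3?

5

∂f/∂x = 5*y
∂f/∂y = 5*x
∇f at (-2, -3) = (-15, -10)
∇f · b = (-15)(-3) + (-10)(4) = 5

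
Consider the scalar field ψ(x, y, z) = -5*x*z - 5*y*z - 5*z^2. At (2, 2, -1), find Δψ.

-10

∂²ψ/∂x² = 0
∂²ψ/∂y² = 0
∂²ψ/∂z² = -10
∇²ψ = -10
At (2, 2, -1): -10.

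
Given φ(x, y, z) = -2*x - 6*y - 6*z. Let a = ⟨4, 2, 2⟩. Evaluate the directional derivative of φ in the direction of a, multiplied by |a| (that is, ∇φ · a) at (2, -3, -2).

-32

∂φ/∂x = -2
∂φ/∂y = -6
∂φ/∂z = -6
∇φ at (2, -3, -2) = (-2, -6, -6)
∇φ · a = (-2)(4) + (-6)(2) + (-6)(2) = -32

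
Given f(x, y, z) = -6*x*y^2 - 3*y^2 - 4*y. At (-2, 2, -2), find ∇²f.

∂²f/∂x² = 0
∂²f/∂y² = -6*(2*x + 1)
∂²f/∂z² = 0
∇²f = -12*x - 6
At (-2, 2, -2): 18.

18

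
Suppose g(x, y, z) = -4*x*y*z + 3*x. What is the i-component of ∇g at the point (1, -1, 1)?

7

(∇g)_1 = ∂g/∂x = -4*y*z + 3
At (1, -1, 1): 7.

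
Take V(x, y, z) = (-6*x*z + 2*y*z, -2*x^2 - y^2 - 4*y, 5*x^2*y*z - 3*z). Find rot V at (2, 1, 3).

(60, -70, -14)

(∇×V)₁ = ∂V₃/∂y − ∂V₂/∂z = 5*x^2*z
(∇×V)₂ = ∂V₁/∂z − ∂V₃/∂x = -10*x*y*z - 6*x + 2*y
(∇×V)₃ = ∂V₂/∂x − ∂V₁/∂y = -4*x - 2*z
∇×V = (5*x^2*z, -10*x*y*z - 6*x + 2*y, -4*x - 2*z)
At (2, 1, 3): (60, -70, -14).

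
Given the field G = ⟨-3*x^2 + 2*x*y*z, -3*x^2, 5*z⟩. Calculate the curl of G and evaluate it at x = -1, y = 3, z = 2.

(0, -6, 10)

(∇×G)₁ = ∂G₃/∂y − ∂G₂/∂z = 0
(∇×G)₂ = ∂G₁/∂z − ∂G₃/∂x = 2*x*y
(∇×G)₃ = ∂G₂/∂x − ∂G₁/∂y = -2*x*z - 6*x
∇×G = (0, 2*x*y, -2*x*z - 6*x)
At (-1, 3, 2): (0, -6, 10).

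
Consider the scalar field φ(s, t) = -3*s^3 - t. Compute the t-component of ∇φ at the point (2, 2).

-1

(∇φ)_2 = ∂φ/∂t = -1
At (2, 2): -1.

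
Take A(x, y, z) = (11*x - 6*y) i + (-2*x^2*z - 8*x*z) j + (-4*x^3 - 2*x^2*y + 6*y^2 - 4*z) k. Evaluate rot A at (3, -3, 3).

(∇×A)₁ = ∂A₃/∂y − ∂A₂/∂z = 8*x + 12*y
(∇×A)₂ = ∂A₁/∂z − ∂A₃/∂x = 12*x^2 + 4*x*y
(∇×A)₃ = ∂A₂/∂x − ∂A₁/∂y = -4*x*z - 8*z + 6
∇×A = (8*x + 12*y, 12*x^2 + 4*x*y, -4*x*z - 8*z + 6)
At (3, -3, 3): (-12, 72, -54).

(-12, 72, -54)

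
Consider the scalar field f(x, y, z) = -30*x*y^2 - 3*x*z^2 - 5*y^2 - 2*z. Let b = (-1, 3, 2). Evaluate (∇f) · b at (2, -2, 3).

851

∂f/∂x = -30*y^2 - 3*z^2
∂f/∂y = -60*x*y - 10*y
∂f/∂z = -6*x*z - 2
∇f at (2, -2, 3) = (-147, 260, -38)
∇f · b = (-147)(-1) + (260)(3) + (-38)(2) = 851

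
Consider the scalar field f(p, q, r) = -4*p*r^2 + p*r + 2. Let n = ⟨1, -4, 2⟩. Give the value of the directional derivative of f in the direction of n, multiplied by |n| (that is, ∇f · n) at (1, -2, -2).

∂f/∂p = -4*r^2 + r
∂f/∂q = 0
∂f/∂r = -8*p*r + p
∇f at (1, -2, -2) = (-18, 0, 17)
∇f · n = (-18)(1) + (0)(-4) + (17)(2) = 16

16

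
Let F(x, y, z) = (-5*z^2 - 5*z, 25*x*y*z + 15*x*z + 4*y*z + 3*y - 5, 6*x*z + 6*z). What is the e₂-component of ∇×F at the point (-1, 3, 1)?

-21

(∇×F)_2 = ∂F₁/∂z − ∂F₃/∂x
= -10*z - 5 − (6*z)
= -16*z - 5
At (-1, 3, 1): -21.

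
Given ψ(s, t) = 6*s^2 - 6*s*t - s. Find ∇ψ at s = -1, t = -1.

∂ψ/∂s = 12*s - 6*t - 1
∂ψ/∂t = -6*s
∇ψ = (12*s - 6*t - 1, -6*s)
At (-1, -1): (-7, 6).

(-7, 6)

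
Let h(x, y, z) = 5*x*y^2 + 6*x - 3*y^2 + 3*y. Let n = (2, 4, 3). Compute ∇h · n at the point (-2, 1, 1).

∂h/∂x = 5*y^2 + 6
∂h/∂y = 10*x*y - 6*y + 3
∂h/∂z = 0
∇h at (-2, 1, 1) = (11, -23, 0)
∇h · n = (11)(2) + (-23)(4) + (0)(3) = -70

-70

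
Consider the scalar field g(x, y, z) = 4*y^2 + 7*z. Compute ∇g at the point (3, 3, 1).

(0, 24, 7)

∂g/∂x = 0
∂g/∂y = 8*y
∂g/∂z = 7
∇g = (0, 8*y, 7)
At (3, 3, 1): (0, 24, 7).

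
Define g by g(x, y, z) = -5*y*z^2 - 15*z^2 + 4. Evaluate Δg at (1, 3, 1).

∂²g/∂x² = 0
∂²g/∂y² = 0
∂²g/∂z² = -10*(y + 3)
∇²g = -10*y - 30
At (1, 3, 1): -60.

-60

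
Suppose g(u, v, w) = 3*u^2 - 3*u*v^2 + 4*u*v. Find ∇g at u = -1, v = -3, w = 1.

(-45, -22, 0)

∂g/∂u = 6*u - 3*v^2 + 4*v
∂g/∂v = -6*u*v + 4*u
∂g/∂w = 0
∇g = (6*u - 3*v^2 + 4*v, -6*u*v + 4*u, 0)
At (-1, -3, 1): (-45, -22, 0).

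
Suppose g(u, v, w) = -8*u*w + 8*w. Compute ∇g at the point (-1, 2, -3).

(24, 0, 16)

∂g/∂u = -8*w
∂g/∂v = 0
∂g/∂w = -8*u + 8
∇g = (-8*w, 0, -8*u + 8)
At (-1, 2, -3): (24, 0, 16).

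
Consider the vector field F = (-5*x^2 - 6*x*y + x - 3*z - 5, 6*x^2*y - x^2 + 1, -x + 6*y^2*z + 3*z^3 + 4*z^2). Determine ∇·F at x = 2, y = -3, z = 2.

129

∂F₁/∂x = -10*x - 6*y + 1
∂F₂/∂y = 6*x^2
∂F₃/∂z = 6*y^2 + 9*z^2 + 8*z
∇·F = 6*x^2 - 10*x + 6*y^2 - 6*y + 9*z^2 + 8*z + 1
At (2, -3, 2): 129.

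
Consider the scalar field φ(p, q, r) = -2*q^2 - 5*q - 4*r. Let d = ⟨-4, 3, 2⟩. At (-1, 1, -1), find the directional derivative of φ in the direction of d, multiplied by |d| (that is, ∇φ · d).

∂φ/∂p = 0
∂φ/∂q = -4*q - 5
∂φ/∂r = -4
∇φ at (-1, 1, -1) = (0, -9, -4)
∇φ · d = (0)(-4) + (-9)(3) + (-4)(2) = -35

-35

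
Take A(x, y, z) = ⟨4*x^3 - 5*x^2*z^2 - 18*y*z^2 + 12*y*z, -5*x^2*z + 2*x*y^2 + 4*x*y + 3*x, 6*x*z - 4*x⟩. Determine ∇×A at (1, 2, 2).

(∇×A)₁ = ∂A₃/∂y − ∂A₂/∂z = 5*x^2
(∇×A)₂ = ∂A₁/∂z − ∂A₃/∂x = -10*x^2*z - 36*y*z + 12*y - 6*z + 4
(∇×A)₃ = ∂A₂/∂x − ∂A₁/∂y = -10*x*z + 2*y^2 + 4*y + 18*z^2 - 12*z + 3
∇×A = (5*x^2, -10*x^2*z - 36*y*z + 12*y - 6*z + 4, -10*x*z + 2*y^2 + 4*y + 18*z^2 - 12*z + 3)
At (1, 2, 2): (5, -148, 47).

(5, -148, 47)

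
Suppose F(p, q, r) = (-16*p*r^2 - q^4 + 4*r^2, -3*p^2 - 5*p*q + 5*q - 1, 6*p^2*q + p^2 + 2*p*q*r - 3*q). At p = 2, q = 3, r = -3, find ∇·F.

-137

∂F₁/∂p = -16*r^2
∂F₂/∂q = -5*p + 5
∂F₃/∂r = 2*p*q
∇·F = 2*p*q - 5*p - 16*r^2 + 5
At (2, 3, -3): -137.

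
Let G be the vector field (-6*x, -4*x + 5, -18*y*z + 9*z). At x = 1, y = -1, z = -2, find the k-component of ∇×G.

(∇×G)_3 = ∂G₂/∂x − ∂G₁/∂y
= -4 − (0)
= -4
At (1, -1, -2): -4.

-4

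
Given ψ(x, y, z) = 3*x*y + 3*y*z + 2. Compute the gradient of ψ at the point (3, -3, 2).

(-9, 15, -9)

∂ψ/∂x = 3*y
∂ψ/∂y = 3*x + 3*z
∂ψ/∂z = 3*y
∇ψ = (3*y, 3*x + 3*z, 3*y)
At (3, -3, 2): (-9, 15, -9).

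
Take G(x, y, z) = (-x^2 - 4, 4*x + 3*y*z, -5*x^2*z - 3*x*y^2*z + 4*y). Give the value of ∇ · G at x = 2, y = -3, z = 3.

∂G₁/∂x = -2*x
∂G₂/∂y = 3*z
∂G₃/∂z = -5*x^2 - 3*x*y^2
∇·G = -5*x^2 - 3*x*y^2 - 2*x + 3*z
At (2, -3, 3): -69.

-69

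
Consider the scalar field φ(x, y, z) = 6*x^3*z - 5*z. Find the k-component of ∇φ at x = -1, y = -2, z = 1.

-11

(∇φ)_3 = ∂φ/∂z = 6*x^3 - 5
At (-1, -2, 1): -11.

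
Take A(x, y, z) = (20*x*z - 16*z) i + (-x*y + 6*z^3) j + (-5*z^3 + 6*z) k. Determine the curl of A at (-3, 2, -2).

(∇×A)₁ = ∂A₃/∂y − ∂A₂/∂z = -18*z^2
(∇×A)₂ = ∂A₁/∂z − ∂A₃/∂x = 20*x - 16
(∇×A)₃ = ∂A₂/∂x − ∂A₁/∂y = -y
∇×A = (-18*z^2, 20*x - 16, -y)
At (-3, 2, -2): (-72, -76, -2).

(-72, -76, -2)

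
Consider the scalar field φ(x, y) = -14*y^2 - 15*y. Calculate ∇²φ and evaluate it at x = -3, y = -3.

-28

∂²φ/∂x² = 0
∂²φ/∂y² = -28
∇²φ = -28
At (-3, -3): -28.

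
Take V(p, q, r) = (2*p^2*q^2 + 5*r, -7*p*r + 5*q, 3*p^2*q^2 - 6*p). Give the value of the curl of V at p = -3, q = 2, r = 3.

(∇×V)₁ = ∂V₃/∂q − ∂V₂/∂r = 6*p^2*q + 7*p
(∇×V)₂ = ∂V₁/∂r − ∂V₃/∂p = -6*p*q^2 + 11
(∇×V)₃ = ∂V₂/∂p − ∂V₁/∂q = -4*p^2*q - 7*r
∇×V = (6*p^2*q + 7*p, -6*p*q^2 + 11, -4*p^2*q - 7*r)
At (-3, 2, 3): (87, 83, -93).

(87, 83, -93)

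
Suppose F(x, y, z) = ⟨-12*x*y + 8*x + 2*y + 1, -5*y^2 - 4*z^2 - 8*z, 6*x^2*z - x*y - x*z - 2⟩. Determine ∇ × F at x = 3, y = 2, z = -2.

(-11, 72, 34)

(∇×F)₁ = ∂F₃/∂y − ∂F₂/∂z = -x + 8*z + 8
(∇×F)₂ = ∂F₁/∂z − ∂F₃/∂x = -12*x*z + y + z
(∇×F)₃ = ∂F₂/∂x − ∂F₁/∂y = 12*x - 2
∇×F = (-x + 8*z + 8, -12*x*z + y + z, 12*x - 2)
At (3, 2, -2): (-11, 72, 34).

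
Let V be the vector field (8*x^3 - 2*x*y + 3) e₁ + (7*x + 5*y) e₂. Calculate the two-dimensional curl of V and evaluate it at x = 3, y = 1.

∂V₂/∂x = 7
∂V₁/∂y = -2*x
Scalar curl = 2*x + 7
At (3, 1): 13.

13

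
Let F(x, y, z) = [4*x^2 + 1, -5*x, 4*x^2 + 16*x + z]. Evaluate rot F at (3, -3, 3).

(0, -40, -5)

(∇×F)₁ = ∂F₃/∂y − ∂F₂/∂z = 0
(∇×F)₂ = ∂F₁/∂z − ∂F₃/∂x = -8*x - 16
(∇×F)₃ = ∂F₂/∂x − ∂F₁/∂y = -5
∇×F = (0, -8*x - 16, -5)
At (3, -3, 3): (0, -40, -5).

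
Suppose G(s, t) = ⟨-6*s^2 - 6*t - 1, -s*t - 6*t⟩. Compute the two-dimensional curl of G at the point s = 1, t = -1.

∂G₂/∂s = -t
∂G₁/∂t = -6
Scalar curl = -t + 6
At (1, -1): 7.

7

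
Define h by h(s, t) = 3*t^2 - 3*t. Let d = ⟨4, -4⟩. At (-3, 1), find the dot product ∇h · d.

-12

∂h/∂s = 0
∂h/∂t = 6*t - 3
∇h at (-3, 1) = (0, 3)
∇h · d = (0)(4) + (3)(-4) = -12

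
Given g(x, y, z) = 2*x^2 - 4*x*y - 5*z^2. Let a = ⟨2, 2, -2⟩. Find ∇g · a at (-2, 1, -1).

∂g/∂x = 4*x - 4*y
∂g/∂y = -4*x
∂g/∂z = -10*z
∇g at (-2, 1, -1) = (-12, 8, 10)
∇g · a = (-12)(2) + (8)(2) + (10)(-2) = -28

-28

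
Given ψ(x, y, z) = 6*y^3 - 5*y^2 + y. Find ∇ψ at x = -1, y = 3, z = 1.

(0, 133, 0)

∂ψ/∂x = 0
∂ψ/∂y = 18*y^2 - 10*y + 1
∂ψ/∂z = 0
∇ψ = (0, 18*y^2 - 10*y + 1, 0)
At (-1, 3, 1): (0, 133, 0).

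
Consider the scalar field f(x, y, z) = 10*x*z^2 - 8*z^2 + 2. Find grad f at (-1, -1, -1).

(10, 0, 36)

∂f/∂x = 10*z^2
∂f/∂y = 0
∂f/∂z = 20*x*z - 16*z
∇f = (10*z^2, 0, 20*x*z - 16*z)
At (-1, -1, -1): (10, 0, 36).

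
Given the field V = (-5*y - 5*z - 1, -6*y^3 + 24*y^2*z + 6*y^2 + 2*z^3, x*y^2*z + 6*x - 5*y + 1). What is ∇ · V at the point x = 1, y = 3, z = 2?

171

∂V₁/∂x = 0
∂V₂/∂y = -18*y^2 + 48*y*z + 12*y
∂V₃/∂z = x*y^2
∇·V = x*y^2 - 18*y^2 + 48*y*z + 12*y
At (1, 3, 2): 171.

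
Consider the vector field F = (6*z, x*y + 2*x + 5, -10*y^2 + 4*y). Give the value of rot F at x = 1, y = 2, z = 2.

(-36, 6, 4)

(∇×F)₁ = ∂F₃/∂y − ∂F₂/∂z = -20*y + 4
(∇×F)₂ = ∂F₁/∂z − ∂F₃/∂x = 6
(∇×F)₃ = ∂F₂/∂x − ∂F₁/∂y = y + 2
∇×F = (-20*y + 4, 6, y + 2)
At (1, 2, 2): (-36, 6, 4).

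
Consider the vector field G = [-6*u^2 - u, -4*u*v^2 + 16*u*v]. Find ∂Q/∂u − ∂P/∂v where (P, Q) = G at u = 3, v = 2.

16

∂G₂/∂u = -4*v^2 + 16*v
∂G₁/∂v = 0
Scalar curl = -4*v^2 + 16*v
At (3, 2): 16.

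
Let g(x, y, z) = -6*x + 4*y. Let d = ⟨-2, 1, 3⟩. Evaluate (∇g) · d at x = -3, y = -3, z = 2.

∂g/∂x = -6
∂g/∂y = 4
∂g/∂z = 0
∇g at (-3, -3, 2) = (-6, 4, 0)
∇g · d = (-6)(-2) + (4)(1) + (0)(3) = 16

16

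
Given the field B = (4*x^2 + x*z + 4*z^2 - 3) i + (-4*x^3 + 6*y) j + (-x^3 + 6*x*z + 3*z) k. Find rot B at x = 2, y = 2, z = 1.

(∇×B)₁ = ∂B₃/∂y − ∂B₂/∂z = 0
(∇×B)₂ = ∂B₁/∂z − ∂B₃/∂x = 3*x^2 + x + 2*z
(∇×B)₃ = ∂B₂/∂x − ∂B₁/∂y = -12*x^2
∇×B = (0, 3*x^2 + x + 2*z, -12*x^2)
At (2, 2, 1): (0, 16, -48).

(0, 16, -48)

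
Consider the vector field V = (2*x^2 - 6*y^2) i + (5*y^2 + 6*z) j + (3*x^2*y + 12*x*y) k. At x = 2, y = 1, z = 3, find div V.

∂V₁/∂x = 4*x
∂V₂/∂y = 10*y
∂V₃/∂z = 0
∇·V = 4*x + 10*y
At (2, 1, 3): 18.

18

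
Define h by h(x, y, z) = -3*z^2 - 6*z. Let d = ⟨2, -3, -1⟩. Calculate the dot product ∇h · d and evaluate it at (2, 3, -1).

∂h/∂x = 0
∂h/∂y = 0
∂h/∂z = -6*z - 6
∇h at (2, 3, -1) = (0, 0, 0)
∇h · d = (0)(2) + (0)(-3) + (0)(-1) = 0

0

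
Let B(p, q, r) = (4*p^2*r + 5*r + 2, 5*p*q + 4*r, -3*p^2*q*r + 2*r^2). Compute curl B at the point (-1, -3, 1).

(-7, 27, -15)

(∇×B)₁ = ∂B₃/∂q − ∂B₂/∂r = -3*p^2*r - 4
(∇×B)₂ = ∂B₁/∂r − ∂B₃/∂p = 4*p^2 + 6*p*q*r + 5
(∇×B)₃ = ∂B₂/∂p − ∂B₁/∂q = 5*q
∇×B = (-3*p^2*r - 4, 4*p^2 + 6*p*q*r + 5, 5*q)
At (-1, -3, 1): (-7, 27, -15).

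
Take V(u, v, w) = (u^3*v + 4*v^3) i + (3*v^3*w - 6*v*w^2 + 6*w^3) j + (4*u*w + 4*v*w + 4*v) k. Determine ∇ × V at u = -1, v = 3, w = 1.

(∇×V)₁ = ∂V₃/∂v − ∂V₂/∂w = -3*v^3 + 12*v*w - 18*w^2 + 4*w + 4
(∇×V)₂ = ∂V₁/∂w − ∂V₃/∂u = -4*w
(∇×V)₃ = ∂V₂/∂u − ∂V₁/∂v = -u^3 - 12*v^2
∇×V = (-3*v^3 + 12*v*w - 18*w^2 + 4*w + 4, -4*w, -u^3 - 12*v^2)
At (-1, 3, 1): (-55, -4, -107).

(-55, -4, -107)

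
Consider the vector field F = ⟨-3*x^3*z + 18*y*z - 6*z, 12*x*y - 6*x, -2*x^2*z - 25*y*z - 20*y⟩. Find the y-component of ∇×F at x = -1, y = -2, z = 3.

(∇×F)_2 = ∂F₁/∂z − ∂F₃/∂x
= -3*x^3 + 18*y - 6 − (-4*x*z)
= -3*x^3 + 4*x*z + 18*y - 6
At (-1, -2, 3): -51.

-51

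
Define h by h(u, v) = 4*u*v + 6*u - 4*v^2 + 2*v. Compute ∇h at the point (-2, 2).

(14, -22)

∂h/∂u = 4*v + 6
∂h/∂v = 4*u - 8*v + 2
∇h = (4*v + 6, 4*u - 8*v + 2)
At (-2, 2): (14, -22).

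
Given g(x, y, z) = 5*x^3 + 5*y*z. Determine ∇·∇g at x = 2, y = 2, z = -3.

∂²g/∂x² = 30*x
∂²g/∂y² = 0
∂²g/∂z² = 0
∇²g = 30*x
At (2, 2, -3): 60.

60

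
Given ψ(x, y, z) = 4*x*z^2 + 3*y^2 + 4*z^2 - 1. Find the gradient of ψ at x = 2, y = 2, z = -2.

∂ψ/∂x = 4*z^2
∂ψ/∂y = 6*y
∂ψ/∂z = 8*x*z + 8*z
∇ψ = (4*z^2, 6*y, 8*x*z + 8*z)
At (2, 2, -2): (16, 12, -48).

(16, 12, -48)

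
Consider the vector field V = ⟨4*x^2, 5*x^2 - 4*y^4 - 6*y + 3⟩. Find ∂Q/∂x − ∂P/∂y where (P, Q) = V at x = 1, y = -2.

∂V₂/∂x = 10*x
∂V₁/∂y = 0
Scalar curl = 10*x
At (1, -2): 10.

10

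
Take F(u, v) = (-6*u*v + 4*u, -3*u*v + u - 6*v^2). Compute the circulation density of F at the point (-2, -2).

∂F₂/∂u = -3*v + 1
∂F₁/∂v = -6*u
Scalar curl = 6*u - 3*v + 1
At (-2, -2): -5.

-5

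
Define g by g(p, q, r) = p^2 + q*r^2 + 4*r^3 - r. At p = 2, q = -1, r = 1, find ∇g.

∂g/∂p = 2*p
∂g/∂q = r^2
∂g/∂r = 2*q*r + 12*r^2 - 1
∇g = (2*p, r^2, 2*q*r + 12*r^2 - 1)
At (2, -1, 1): (4, 1, 9).

(4, 1, 9)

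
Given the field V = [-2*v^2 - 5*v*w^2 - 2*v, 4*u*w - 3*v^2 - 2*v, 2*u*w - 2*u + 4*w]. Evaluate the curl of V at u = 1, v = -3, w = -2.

(-4, -54, 2)

(∇×V)₁ = ∂V₃/∂v − ∂V₂/∂w = -4*u
(∇×V)₂ = ∂V₁/∂w − ∂V₃/∂u = -10*v*w - 2*w + 2
(∇×V)₃ = ∂V₂/∂u − ∂V₁/∂v = 4*v + 5*w^2 + 4*w + 2
∇×V = (-4*u, -10*v*w - 2*w + 2, 4*v + 5*w^2 + 4*w + 2)
At (1, -3, -2): (-4, -54, 2).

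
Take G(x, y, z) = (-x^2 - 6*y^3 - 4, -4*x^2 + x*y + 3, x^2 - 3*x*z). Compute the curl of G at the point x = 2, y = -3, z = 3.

(∇×G)₁ = ∂G₃/∂y − ∂G₂/∂z = 0
(∇×G)₂ = ∂G₁/∂z − ∂G₃/∂x = -2*x + 3*z
(∇×G)₃ = ∂G₂/∂x − ∂G₁/∂y = -8*x + 18*y^2 + y
∇×G = (0, -2*x + 3*z, -8*x + 18*y^2 + y)
At (2, -3, 3): (0, 5, 143).

(0, 5, 143)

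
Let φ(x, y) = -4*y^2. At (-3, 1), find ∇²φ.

-8

∂²φ/∂x² = 0
∂²φ/∂y² = -8
∇²φ = -8
At (-3, 1): -8.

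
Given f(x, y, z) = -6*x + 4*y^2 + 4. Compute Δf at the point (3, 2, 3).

8

∂²f/∂x² = 0
∂²f/∂y² = 8
∂²f/∂z² = 0
∇²f = 8
At (3, 2, 3): 8.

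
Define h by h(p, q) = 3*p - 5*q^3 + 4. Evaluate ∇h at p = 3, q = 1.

(3, -15)

∂h/∂p = 3
∂h/∂q = -15*q^2
∇h = (3, -15*q^2)
At (3, 1): (3, -15).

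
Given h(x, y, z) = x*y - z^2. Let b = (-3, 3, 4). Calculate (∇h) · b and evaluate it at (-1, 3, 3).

-36

∂h/∂x = y
∂h/∂y = x
∂h/∂z = -2*z
∇h at (-1, 3, 3) = (3, -1, -6)
∇h · b = (3)(-3) + (-1)(3) + (-6)(4) = -36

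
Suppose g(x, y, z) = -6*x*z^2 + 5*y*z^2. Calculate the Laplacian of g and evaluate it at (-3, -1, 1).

26

∂²g/∂x² = 0
∂²g/∂y² = 0
∂²g/∂z² = 2*(-6*x + 5*y)
∇²g = -12*x + 10*y
At (-3, -1, 1): 26.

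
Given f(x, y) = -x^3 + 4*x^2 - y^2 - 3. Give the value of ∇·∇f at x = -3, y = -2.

24

∂²f/∂x² = 2*(-3*x + 4)
∂²f/∂y² = -2
∇²f = -6*x + 6
At (-3, -2): 24.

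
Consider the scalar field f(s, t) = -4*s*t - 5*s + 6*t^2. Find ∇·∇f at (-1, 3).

∂²f/∂s² = 0
∂²f/∂t² = 12
∇²f = 12
At (-1, 3): 12.

12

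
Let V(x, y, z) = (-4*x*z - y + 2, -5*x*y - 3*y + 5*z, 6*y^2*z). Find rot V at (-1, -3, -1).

(31, 4, 16)

(∇×V)₁ = ∂V₃/∂y − ∂V₂/∂z = 12*y*z - 5
(∇×V)₂ = ∂V₁/∂z − ∂V₃/∂x = -4*x
(∇×V)₃ = ∂V₂/∂x − ∂V₁/∂y = -5*y + 1
∇×V = (12*y*z - 5, -4*x, -5*y + 1)
At (-1, -3, -1): (31, 4, 16).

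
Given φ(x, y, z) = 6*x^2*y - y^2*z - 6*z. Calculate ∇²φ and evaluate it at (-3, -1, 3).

-18

∂²φ/∂x² = 12*y
∂²φ/∂y² = -2*z
∂²φ/∂z² = 0
∇²φ = 12*y - 2*z
At (-3, -1, 3): -18.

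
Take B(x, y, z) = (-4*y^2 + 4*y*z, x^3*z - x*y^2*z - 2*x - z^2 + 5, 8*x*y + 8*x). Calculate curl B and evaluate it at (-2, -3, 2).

(-22, 4, -28)

(∇×B)₁ = ∂B₃/∂y − ∂B₂/∂z = -x^3 + x*y^2 + 8*x + 2*z
(∇×B)₂ = ∂B₁/∂z − ∂B₃/∂x = -4*y - 8
(∇×B)₃ = ∂B₂/∂x − ∂B₁/∂y = 3*x^2*z - y^2*z + 8*y - 4*z - 2
∇×B = (-x^3 + x*y^2 + 8*x + 2*z, -4*y - 8, 3*x^2*z - y^2*z + 8*y - 4*z - 2)
At (-2, -3, 2): (-22, 4, -28).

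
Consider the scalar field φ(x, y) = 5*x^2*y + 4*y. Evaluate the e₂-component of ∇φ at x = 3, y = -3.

49

(∇φ)_2 = ∂φ/∂y = 5*x^2 + 4
At (3, -3): 49.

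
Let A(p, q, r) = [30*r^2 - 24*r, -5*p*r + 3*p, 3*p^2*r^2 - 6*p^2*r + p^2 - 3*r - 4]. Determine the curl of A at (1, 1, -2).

(∇×A)₁ = ∂A₃/∂q − ∂A₂/∂r = 5*p
(∇×A)₂ = ∂A₁/∂r − ∂A₃/∂p = -6*p*r^2 + 12*p*r - 2*p + 60*r - 24
(∇×A)₃ = ∂A₂/∂p − ∂A₁/∂q = -5*r + 3
∇×A = (5*p, -6*p*r^2 + 12*p*r - 2*p + 60*r - 24, -5*r + 3)
At (1, 1, -2): (5, -194, 13).

(5, -194, 13)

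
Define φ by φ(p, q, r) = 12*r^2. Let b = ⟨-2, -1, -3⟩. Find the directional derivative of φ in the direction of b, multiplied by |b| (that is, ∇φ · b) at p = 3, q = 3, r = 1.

-72

∂φ/∂p = 0
∂φ/∂q = 0
∂φ/∂r = 24*r
∇φ at (3, 3, 1) = (0, 0, 24)
∇φ · b = (0)(-2) + (0)(-1) + (24)(-3) = -72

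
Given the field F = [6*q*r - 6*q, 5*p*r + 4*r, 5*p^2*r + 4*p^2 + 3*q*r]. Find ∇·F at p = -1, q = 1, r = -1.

∂F₁/∂p = 0
∂F₂/∂q = 0
∂F₃/∂r = 5*p^2 + 3*q
∇·F = 5*p^2 + 3*q
At (-1, 1, -1): 8.

8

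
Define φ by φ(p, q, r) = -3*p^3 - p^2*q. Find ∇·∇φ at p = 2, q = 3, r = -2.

∂²φ/∂p² = -2*(9*p + q)
∂²φ/∂q² = 0
∂²φ/∂r² = 0
∇²φ = -18*p - 2*q
At (2, 3, -2): -42.

-42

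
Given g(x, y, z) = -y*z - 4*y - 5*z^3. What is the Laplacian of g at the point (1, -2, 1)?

∂²g/∂x² = 0
∂²g/∂y² = 0
∂²g/∂z² = -30*z
∇²g = -30*z
At (1, -2, 1): -30.

-30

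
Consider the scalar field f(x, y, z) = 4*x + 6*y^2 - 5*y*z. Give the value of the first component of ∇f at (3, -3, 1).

4

(∇f)_1 = ∂f/∂x = 4
At (3, -3, 1): 4.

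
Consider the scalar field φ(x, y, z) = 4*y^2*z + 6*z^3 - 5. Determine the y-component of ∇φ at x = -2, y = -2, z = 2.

(∇φ)_2 = ∂φ/∂y = 8*y*z
At (-2, -2, 2): -32.

-32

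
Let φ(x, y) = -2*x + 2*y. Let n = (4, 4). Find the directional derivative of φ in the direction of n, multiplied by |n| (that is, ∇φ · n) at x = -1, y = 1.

∂φ/∂x = -2
∂φ/∂y = 2
∇φ at (-1, 1) = (-2, 2)
∇φ · n = (-2)(4) + (2)(4) = 0

0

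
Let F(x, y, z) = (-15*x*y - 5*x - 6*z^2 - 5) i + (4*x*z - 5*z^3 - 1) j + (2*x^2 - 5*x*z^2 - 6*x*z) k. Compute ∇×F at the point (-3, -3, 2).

(∇×F)₁ = ∂F₃/∂y − ∂F₂/∂z = -4*x + 15*z^2
(∇×F)₂ = ∂F₁/∂z − ∂F₃/∂x = -4*x + 5*z^2 - 6*z
(∇×F)₃ = ∂F₂/∂x − ∂F₁/∂y = 15*x + 4*z
∇×F = (-4*x + 15*z^2, -4*x + 5*z^2 - 6*z, 15*x + 4*z)
At (-3, -3, 2): (72, 20, -37).

(72, 20, -37)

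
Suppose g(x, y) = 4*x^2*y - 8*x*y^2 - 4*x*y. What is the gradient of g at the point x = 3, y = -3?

∂g/∂x = 8*x*y - 8*y^2 - 4*y
∂g/∂y = 4*x^2 - 16*x*y - 4*x
∇g = (8*x*y - 8*y^2 - 4*y, 4*x^2 - 16*x*y - 4*x)
At (3, -3): (-132, 168).

(-132, 168)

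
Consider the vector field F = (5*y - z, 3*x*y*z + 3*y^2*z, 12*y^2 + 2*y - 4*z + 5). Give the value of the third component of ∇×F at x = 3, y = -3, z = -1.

(∇×F)_3 = ∂F₂/∂x − ∂F₁/∂y
= 3*y*z − (5)
= 3*y*z - 5
At (3, -3, -1): 4.

4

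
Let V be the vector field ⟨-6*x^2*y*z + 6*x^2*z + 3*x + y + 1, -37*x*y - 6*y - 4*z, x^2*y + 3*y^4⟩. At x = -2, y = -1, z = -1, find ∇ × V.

(-4, 44, 12)

(∇×V)₁ = ∂V₃/∂y − ∂V₂/∂z = x^2 + 12*y^3 + 4
(∇×V)₂ = ∂V₁/∂z − ∂V₃/∂x = -6*x^2*y + 6*x^2 - 2*x*y
(∇×V)₃ = ∂V₂/∂x − ∂V₁/∂y = 6*x^2*z - 37*y - 1
∇×V = (x^2 + 12*y^3 + 4, -6*x^2*y + 6*x^2 - 2*x*y, 6*x^2*z - 37*y - 1)
At (-2, -1, -1): (-4, 44, 12).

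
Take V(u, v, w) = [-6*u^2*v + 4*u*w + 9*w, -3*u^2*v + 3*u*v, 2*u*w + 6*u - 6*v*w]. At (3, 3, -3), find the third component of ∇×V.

9

(∇×V)_3 = ∂V₂/∂u − ∂V₁/∂v
= -6*u*v + 3*v − (-6*u^2)
= 6*u^2 - 6*u*v + 3*v
At (3, 3, -3): 9.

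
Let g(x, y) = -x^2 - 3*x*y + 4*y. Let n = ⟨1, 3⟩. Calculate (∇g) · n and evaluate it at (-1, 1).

∂g/∂x = -2*x - 3*y
∂g/∂y = -3*x + 4
∇g at (-1, 1) = (-1, 7)
∇g · n = (-1)(1) + (7)(3) = 20

20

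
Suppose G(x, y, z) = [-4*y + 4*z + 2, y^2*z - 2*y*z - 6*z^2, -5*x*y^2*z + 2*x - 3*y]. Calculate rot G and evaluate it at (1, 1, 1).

(0, 7, 4)

(∇×G)₁ = ∂G₃/∂y − ∂G₂/∂z = -10*x*y*z - y^2 + 2*y + 12*z - 3
(∇×G)₂ = ∂G₁/∂z − ∂G₃/∂x = 5*y^2*z + 2
(∇×G)₃ = ∂G₂/∂x − ∂G₁/∂y = 4
∇×G = (-10*x*y*z - y^2 + 2*y + 12*z - 3, 5*y^2*z + 2, 4)
At (1, 1, 1): (0, 7, 4).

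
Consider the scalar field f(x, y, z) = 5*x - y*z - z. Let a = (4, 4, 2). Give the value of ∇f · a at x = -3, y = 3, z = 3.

∂f/∂x = 5
∂f/∂y = -z
∂f/∂z = -y - 1
∇f at (-3, 3, 3) = (5, -3, -4)
∇f · a = (5)(4) + (-3)(4) + (-4)(2) = 0

0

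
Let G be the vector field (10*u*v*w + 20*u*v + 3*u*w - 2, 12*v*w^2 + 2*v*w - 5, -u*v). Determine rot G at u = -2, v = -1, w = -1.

(-20, 13, 20)

(∇×G)₁ = ∂G₃/∂v − ∂G₂/∂w = -u - 24*v*w - 2*v
(∇×G)₂ = ∂G₁/∂w − ∂G₃/∂u = 10*u*v + 3*u + v
(∇×G)₃ = ∂G₂/∂u − ∂G₁/∂v = -10*u*w - 20*u
∇×G = (-u - 24*v*w - 2*v, 10*u*v + 3*u + v, -10*u*w - 20*u)
At (-2, -1, -1): (-20, 13, 20).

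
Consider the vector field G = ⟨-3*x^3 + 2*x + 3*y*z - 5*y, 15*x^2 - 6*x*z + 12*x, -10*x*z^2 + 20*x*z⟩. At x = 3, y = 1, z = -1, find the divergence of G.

∂G₁/∂x = -9*x^2 + 2
∂G₂/∂y = 0
∂G₃/∂z = -20*x*z + 20*x
∇·G = -9*x^2 - 20*x*z + 20*x + 2
At (3, 1, -1): 41.

41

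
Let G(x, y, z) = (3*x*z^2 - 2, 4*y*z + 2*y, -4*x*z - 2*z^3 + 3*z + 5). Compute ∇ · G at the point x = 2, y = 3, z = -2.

∂G₁/∂x = 3*z^2
∂G₂/∂y = 4*z + 2
∂G₃/∂z = -4*x - 6*z^2 + 3
∇·G = -4*x - 3*z^2 + 4*z + 5
At (2, 3, -2): -23.

-23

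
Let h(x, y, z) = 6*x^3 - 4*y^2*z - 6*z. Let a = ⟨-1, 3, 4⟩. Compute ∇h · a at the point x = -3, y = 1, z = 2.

-250

∂h/∂x = 18*x^2
∂h/∂y = -8*y*z
∂h/∂z = -4*y^2 - 6
∇h at (-3, 1, 2) = (162, -16, -10)
∇h · a = (162)(-1) + (-16)(3) + (-10)(4) = -250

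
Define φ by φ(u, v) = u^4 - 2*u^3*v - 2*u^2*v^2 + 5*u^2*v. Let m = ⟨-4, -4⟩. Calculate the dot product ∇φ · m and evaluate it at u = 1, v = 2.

∂φ/∂u = 4*u^3 - 6*u^2*v - 4*u*v^2 + 10*u*v
∂φ/∂v = -2*u^3 - 4*u^2*v + 5*u^2
∇φ at (1, 2) = (-4, -5)
∇φ · m = (-4)(-4) + (-5)(-4) = 36

36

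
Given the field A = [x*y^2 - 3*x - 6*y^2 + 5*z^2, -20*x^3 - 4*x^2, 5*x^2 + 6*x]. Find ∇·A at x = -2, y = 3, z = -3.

∂A₁/∂x = y^2 - 3
∂A₂/∂y = 0
∂A₃/∂z = 0
∇·A = y^2 - 3
At (-2, 3, -3): 6.

6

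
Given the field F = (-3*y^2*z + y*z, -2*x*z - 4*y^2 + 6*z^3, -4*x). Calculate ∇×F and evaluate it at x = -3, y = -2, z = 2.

(∇×F)₁ = ∂F₃/∂y − ∂F₂/∂z = 2*x - 18*z^2
(∇×F)₂ = ∂F₁/∂z − ∂F₃/∂x = -3*y^2 + y + 4
(∇×F)₃ = ∂F₂/∂x − ∂F₁/∂y = 6*y*z - 3*z
∇×F = (2*x - 18*z^2, -3*y^2 + y + 4, 6*y*z - 3*z)
At (-3, -2, 2): (-78, -10, -30).

(-78, -10, -30)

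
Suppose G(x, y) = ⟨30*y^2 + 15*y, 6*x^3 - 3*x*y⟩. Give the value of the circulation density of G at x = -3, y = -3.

∂G₂/∂x = 18*x^2 - 3*y
∂G₁/∂y = 60*y + 15
Scalar curl = 18*x^2 - 63*y - 15
At (-3, -3): 336.

336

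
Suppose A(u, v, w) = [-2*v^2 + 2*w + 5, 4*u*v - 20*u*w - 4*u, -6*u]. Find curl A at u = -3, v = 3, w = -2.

(∇×A)₁ = ∂A₃/∂v − ∂A₂/∂w = 20*u
(∇×A)₂ = ∂A₁/∂w − ∂A₃/∂u = 8
(∇×A)₃ = ∂A₂/∂u − ∂A₁/∂v = 8*v - 20*w - 4
∇×A = (20*u, 8, 8*v - 20*w - 4)
At (-3, 3, -2): (-60, 8, 60).

(-60, 8, 60)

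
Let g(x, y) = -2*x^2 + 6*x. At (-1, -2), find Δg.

-4

∂²g/∂x² = -4
∂²g/∂y² = 0
∇²g = -4
At (-1, -2): -4.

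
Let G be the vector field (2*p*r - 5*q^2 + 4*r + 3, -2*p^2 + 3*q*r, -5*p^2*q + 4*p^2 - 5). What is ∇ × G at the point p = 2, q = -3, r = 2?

(∇×G)₁ = ∂G₃/∂q − ∂G₂/∂r = -5*p^2 - 3*q
(∇×G)₂ = ∂G₁/∂r − ∂G₃/∂p = 10*p*q - 6*p + 4
(∇×G)₃ = ∂G₂/∂p − ∂G₁/∂q = -4*p + 10*q
∇×G = (-5*p^2 - 3*q, 10*p*q - 6*p + 4, -4*p + 10*q)
At (2, -3, 2): (-11, -68, -38).

(-11, -68, -38)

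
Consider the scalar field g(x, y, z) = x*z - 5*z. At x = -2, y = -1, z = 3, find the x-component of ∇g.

(∇g)_1 = ∂g/∂x = z
At (-2, -1, 3): 3.

3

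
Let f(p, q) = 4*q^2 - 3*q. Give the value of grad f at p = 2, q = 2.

∂f/∂p = 0
∂f/∂q = 8*q - 3
∇f = (0, 8*q - 3)
At (2, 2): (0, 13).

(0, 13)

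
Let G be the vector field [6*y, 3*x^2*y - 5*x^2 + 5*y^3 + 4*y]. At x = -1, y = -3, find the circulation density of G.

∂G₂/∂x = 6*x*y - 10*x
∂G₁/∂y = 6
Scalar curl = 6*x*y - 10*x - 6
At (-1, -3): 22.

22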